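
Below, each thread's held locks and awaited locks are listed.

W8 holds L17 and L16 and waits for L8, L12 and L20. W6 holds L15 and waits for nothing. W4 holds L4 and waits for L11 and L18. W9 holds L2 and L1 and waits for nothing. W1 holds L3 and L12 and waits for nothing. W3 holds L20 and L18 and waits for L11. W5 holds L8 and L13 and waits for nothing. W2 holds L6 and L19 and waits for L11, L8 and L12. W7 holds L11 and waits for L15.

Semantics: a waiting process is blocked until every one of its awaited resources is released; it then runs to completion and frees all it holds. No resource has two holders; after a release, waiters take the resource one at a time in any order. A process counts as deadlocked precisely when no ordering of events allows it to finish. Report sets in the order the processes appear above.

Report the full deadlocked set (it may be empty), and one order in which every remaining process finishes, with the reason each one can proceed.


The deadlocked set is empty.
Key observation: no waiting chain loops back on itself — every chain ends at a process that waits on nothing, so everyone eventually runs.
The rest can finish in the order W6, W1, W7, W9, W5, W3, W2, W4, W8.
Walking it through:
  W6: no waits; runs immediately, freeing L15
  W1: no waits; runs immediately, freeing L3 and L12
  run W7 (all its waits — L15 — are resolved); releases L11
  W9: no waits; runs immediately, freeing L2 and L1
  W5: no waits; runs immediately, freeing L8 and L13
  run W3 (all its waits — L11 — are resolved); releases L20 and L18
  run W2 (all its waits — L11, L8 and L12 — are resolved); releases L6 and L19
  run W4 (all its waits — L11 and L18 — are resolved); releases L4
  run W8 (all its waits — L8, L12 and L20 — are resolved); releases L17 and L16


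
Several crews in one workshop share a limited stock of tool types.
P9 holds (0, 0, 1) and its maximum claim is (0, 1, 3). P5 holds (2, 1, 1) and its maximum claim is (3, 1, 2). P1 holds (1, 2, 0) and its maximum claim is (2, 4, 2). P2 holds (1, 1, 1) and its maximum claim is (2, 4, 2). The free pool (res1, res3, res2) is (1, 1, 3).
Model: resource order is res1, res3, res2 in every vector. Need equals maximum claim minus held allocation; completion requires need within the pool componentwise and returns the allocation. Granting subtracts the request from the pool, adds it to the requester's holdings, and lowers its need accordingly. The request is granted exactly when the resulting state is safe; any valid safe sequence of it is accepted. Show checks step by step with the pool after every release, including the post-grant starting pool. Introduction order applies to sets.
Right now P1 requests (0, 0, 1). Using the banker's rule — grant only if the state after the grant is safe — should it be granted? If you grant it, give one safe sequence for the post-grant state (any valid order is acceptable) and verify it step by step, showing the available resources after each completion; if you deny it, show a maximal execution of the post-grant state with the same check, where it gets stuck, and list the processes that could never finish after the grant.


GRANT: granting preserves safety; a valid post-grant sequence is P5, P1, P9, P2.
Key observation: even at the reduced pool (1, 1, 2), P5 fits immediately, so safety survives the grant.
Check on the post-grant state, step by step:
  pool = (1, 1, 2)
  run P5 (needs (1, 0, 1), free (1, 1, 2)); after release of (2, 1, 1) the pool is (3, 2, 3)
  run P1 (needs (1, 2, 1), free (3, 2, 3)); after release of (1, 2, 1) the pool is (4, 4, 4)
  run P9 (needs (0, 1, 2), free (4, 4, 4)); after release of (0, 0, 1) the pool is (4, 4, 5)
  run P2 (needs (1, 3, 1), free (4, 4, 5)); after release of (1, 1, 1) the pool is (5, 5, 6)


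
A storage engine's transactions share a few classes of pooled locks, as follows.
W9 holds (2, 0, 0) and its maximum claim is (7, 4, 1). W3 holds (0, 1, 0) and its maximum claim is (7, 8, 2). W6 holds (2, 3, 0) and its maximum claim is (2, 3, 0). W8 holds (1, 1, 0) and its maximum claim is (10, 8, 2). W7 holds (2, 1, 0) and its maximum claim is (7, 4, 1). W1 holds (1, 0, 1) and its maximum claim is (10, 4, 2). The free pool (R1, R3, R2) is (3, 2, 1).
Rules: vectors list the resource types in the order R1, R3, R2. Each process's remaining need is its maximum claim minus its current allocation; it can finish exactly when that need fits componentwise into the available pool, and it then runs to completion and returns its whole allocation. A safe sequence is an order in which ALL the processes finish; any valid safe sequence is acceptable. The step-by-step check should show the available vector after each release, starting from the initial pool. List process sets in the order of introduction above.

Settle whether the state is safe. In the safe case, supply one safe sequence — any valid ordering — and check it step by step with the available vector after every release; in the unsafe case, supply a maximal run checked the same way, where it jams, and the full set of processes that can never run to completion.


The state is UNSAFE.
Key observation: after W6, W9, W7, W1 complete, (10, 6, 2) is the best the pool ever gets, yet each leftover process wants more R3.
The run W6, W9, W7, W1 cannot be extended any further. Verifying each step:
  pool = (3, 2, 1)
  W6: need (0, 0, 0) fits (3, 2, 1); releases (2, 3, 0), pool now (5, 5, 1)
  W9: need (5, 4, 1) fits (5, 5, 1); releases (2, 0, 0), pool now (7, 5, 1)
  W7: need (5, 3, 1) fits (7, 5, 1); releases (2, 1, 0), pool now (9, 6, 1)
  W1: need (9, 4, 1) fits (9, 6, 1); releases (1, 0, 1), pool now (10, 6, 2)
  W3 still needs (7, 7, 2) but only (10, 6, 2) is free — short on R3
  W8 still needs (9, 7, 2) but only (10, 6, 2) is free — short on R3
Never able to finish: W3 and W8.


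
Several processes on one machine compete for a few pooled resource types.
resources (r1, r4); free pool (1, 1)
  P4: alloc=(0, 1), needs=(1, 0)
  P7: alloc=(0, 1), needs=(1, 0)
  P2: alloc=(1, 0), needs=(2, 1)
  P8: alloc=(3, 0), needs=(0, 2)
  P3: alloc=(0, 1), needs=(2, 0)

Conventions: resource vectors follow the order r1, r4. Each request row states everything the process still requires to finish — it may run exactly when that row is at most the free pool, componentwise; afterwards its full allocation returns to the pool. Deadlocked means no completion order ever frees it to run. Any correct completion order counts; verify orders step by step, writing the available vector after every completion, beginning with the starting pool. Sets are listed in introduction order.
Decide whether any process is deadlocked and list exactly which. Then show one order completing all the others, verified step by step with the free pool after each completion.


Nothing here is deadlocked.
Key observation: P4 fits the free pool immediately, and its release cascades until everyone finishes.
A valid finishing order for the others: P4, P7, P8, P2, P3. Walking it through:
  pool = (1, 1)
  P4: need (1, 0) fits (1, 1); releases (0, 1), pool now (1, 2)
  P7: need (1, 0) fits (1, 2); releases (0, 1), pool now (1, 3)
  P8: need (0, 2) fits (1, 3); releases (3, 0), pool now (4, 3)
  P2: need (2, 1) fits (4, 3); releases (1, 0), pool now (5, 3)
  P3: need (2, 0) fits (5, 3); releases (0, 1), pool now (5, 4)


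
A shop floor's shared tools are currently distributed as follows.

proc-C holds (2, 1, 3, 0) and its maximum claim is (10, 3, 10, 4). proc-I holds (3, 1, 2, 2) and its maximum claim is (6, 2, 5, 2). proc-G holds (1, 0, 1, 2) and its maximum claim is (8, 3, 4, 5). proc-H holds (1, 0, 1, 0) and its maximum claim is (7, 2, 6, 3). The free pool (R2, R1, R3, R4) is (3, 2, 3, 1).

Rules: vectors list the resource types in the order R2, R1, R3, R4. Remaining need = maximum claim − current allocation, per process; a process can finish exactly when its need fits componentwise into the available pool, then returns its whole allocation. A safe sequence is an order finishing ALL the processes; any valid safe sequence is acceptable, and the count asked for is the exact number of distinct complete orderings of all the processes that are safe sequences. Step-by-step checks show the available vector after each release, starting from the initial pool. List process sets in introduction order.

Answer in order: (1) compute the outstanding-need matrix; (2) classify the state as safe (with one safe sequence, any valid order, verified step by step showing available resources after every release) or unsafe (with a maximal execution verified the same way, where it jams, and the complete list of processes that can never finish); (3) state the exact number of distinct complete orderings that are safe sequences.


(1) Need matrix, components ordered R2, R1, R3, R4:
  proc-C: (8, 2, 7, 4)
  proc-I: (3, 1, 3, 0)
  proc-G: (7, 3, 3, 3)
  proc-H: (6, 2, 5, 3)
(2) SAFE, for example via the order proc-I, proc-H, proc-G, proc-C.
Key observation: the first exact fit in this order is proc-I — it needs (3, 1, 3, 0) with (3, 2, 3, 1) free, meeting a requested resource to the last unit.
Step-by-step check:
  pool = (3, 2, 3, 1)
  proc-I: need (3, 1, 3, 0) fits (3, 2, 3, 1); releases (3, 1, 2, 2), pool now (6, 3, 5, 3)
  proc-H: need (6, 2, 5, 3) fits (6, 3, 5, 3); releases (1, 0, 1, 0), pool now (7, 3, 6, 3)
  proc-G: need (7, 3, 3, 3) fits (7, 3, 6, 3); releases (1, 0, 1, 2), pool now (8, 3, 7, 5)
  proc-C: need (8, 2, 7, 4) fits (8, 3, 7, 5); releases (2, 1, 3, 0), pool now (10, 4, 10, 5)
(3) Exactly 1 of the possible complete orderings is a safe sequence.


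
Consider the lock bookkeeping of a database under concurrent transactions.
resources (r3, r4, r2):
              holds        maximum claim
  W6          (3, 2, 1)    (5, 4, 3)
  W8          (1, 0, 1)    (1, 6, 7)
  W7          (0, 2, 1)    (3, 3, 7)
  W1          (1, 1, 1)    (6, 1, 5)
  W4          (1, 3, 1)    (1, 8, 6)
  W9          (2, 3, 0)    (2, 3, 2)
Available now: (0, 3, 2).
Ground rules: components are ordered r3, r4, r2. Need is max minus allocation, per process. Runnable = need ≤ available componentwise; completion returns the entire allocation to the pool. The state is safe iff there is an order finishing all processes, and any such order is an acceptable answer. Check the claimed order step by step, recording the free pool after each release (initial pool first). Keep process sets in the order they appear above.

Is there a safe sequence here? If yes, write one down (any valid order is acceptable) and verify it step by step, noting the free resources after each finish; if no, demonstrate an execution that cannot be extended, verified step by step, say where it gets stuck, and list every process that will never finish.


UNSAFE.
Key observation: W9, W6 can finish, but then (5, 8, 3) is all there is, and the blocked group's r2 demands exceed it.
A maximal execution: W9, W6 — then nothing else fits. Verifying each step:
  pool = (0, 3, 2)
  W9: need (0, 0, 2) fits (0, 3, 2); releases (2, 3, 0), pool now (2, 6, 2)
  W6: need (2, 2, 2) fits (2, 6, 2); releases (3, 2, 1), pool now (5, 8, 3)
  W8 cannot run: need (0, 6, 6) vs free (5, 8, 3) (insufficient r2)
  W7 cannot run: need (3, 1, 6) vs free (5, 8, 3) (insufficient r2)
  W1 cannot run: need (5, 0, 4) vs free (5, 8, 3) (insufficient r2)
  W4 cannot run: need (0, 5, 5) vs free (5, 8, 3) (insufficient r2)
Permanently blocked: W8, W7, W1 and W4.


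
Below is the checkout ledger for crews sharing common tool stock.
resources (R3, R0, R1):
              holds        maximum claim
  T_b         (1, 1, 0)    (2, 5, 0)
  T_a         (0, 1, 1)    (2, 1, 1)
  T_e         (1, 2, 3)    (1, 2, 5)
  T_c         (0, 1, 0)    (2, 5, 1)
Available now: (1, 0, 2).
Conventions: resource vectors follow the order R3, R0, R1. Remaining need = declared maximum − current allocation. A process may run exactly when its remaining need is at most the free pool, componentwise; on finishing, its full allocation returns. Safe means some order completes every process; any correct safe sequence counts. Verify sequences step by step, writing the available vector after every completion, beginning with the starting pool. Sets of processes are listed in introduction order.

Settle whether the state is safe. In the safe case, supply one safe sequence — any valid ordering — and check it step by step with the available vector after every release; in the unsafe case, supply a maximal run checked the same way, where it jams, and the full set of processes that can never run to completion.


UNSAFE — no complete ordering exists.
Key observation: the pool after T_e, T_a is (2, 3, 6); every surviving request exceeds it in R0, so progress ends there.
Going as far as possible: T_e, T_a; after that, nothing fits. Walking it through:
  pool = (1, 0, 2)
  run T_e (needs (0, 0, 2), free (1, 0, 2)); after release of (1, 2, 3) the pool is (2, 2, 5)
  run T_a (needs (2, 0, 0), free (2, 2, 5)); after release of (0, 1, 1) the pool is (2, 3, 6)
  T_b still needs (1, 4, 0) but only (2, 3, 6) is free — short on R0
  T_c still needs (2, 4, 1) but only (2, 3, 6) is free — short on R0
Permanently blocked: T_b and T_c.


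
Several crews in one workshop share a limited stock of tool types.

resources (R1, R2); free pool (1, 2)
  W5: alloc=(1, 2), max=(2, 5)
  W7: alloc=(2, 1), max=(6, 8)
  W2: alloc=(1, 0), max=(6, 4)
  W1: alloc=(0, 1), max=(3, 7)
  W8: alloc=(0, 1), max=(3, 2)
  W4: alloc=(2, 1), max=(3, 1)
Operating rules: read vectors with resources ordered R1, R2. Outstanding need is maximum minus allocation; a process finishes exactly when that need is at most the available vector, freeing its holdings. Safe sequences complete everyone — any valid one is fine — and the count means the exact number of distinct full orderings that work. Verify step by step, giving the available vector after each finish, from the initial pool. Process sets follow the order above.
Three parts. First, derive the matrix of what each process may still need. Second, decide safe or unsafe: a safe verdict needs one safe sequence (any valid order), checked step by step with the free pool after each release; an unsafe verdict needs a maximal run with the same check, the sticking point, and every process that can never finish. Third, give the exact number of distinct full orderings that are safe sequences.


(1) Outstanding need per process (order R1, R2):
  W5: (1, 3)
  W7: (4, 7)
  W2: (5, 4)
  W1: (3, 6)
  W8: (3, 1)
  W4: (1, 0)
(2) SAFE, for example via the order W4, W8, W5, W1, W7, W2.
Key observation: W4 is the earliest step where a requested resource binds exactly: need (1, 0), pool (1, 2) at its turn.
Verifying each step:
  pool = (1, 2)
  W4 needs (1, 0) <= (1, 2) -> finishes; pool += (2, 1) = (3, 3)
  W8 needs (3, 1) <= (3, 3) -> finishes; pool += (0, 1) = (3, 4)
  W5 needs (1, 3) <= (3, 4) -> finishes; pool += (1, 2) = (4, 6)
  W1 needs (3, 6) <= (4, 6) -> finishes; pool += (0, 1) = (4, 7)
  W7 needs (4, 7) <= (4, 7) -> finishes; pool += (2, 1) = (6, 8)
  W2 needs (5, 4) <= (6, 8) -> finishes; pool += (1, 0) = (7, 8)
(3) The exact count: 2 of the possible complete orderings are safe sequences.


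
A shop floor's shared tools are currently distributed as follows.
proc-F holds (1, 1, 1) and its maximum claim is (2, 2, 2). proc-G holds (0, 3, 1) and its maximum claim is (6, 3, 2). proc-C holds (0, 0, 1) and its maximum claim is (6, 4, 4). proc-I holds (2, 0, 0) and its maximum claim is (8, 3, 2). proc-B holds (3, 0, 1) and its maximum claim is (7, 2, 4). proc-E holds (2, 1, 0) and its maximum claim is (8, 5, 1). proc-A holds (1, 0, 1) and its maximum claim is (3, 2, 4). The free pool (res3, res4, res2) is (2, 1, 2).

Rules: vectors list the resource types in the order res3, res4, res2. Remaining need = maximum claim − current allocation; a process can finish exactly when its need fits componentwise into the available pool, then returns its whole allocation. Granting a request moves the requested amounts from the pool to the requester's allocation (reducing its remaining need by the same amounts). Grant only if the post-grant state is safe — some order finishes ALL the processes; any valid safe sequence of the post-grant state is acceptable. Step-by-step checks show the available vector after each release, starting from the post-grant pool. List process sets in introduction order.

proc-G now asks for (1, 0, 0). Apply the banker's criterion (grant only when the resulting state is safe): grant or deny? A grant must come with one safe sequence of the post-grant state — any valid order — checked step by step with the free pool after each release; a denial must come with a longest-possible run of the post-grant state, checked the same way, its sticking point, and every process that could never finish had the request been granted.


DENY — the pretend-granted state is unsafe.
Key observation: once proc-F, proc-A finish, the pool peaks at (3, 2, 4) — and every remaining process still needs more res3 than that.
Pretend the grant happened; the run proc-F, proc-A goes as far as possible. Step-by-step check:
  pool = (1, 1, 2)
  run proc-F (needs (1, 1, 1), free (1, 1, 2)); after release of (1, 1, 1) the pool is (2, 2, 3)
  run proc-A (needs (2, 2, 3), free (2, 2, 3)); after release of (1, 0, 1) the pool is (3, 2, 4)
  proc-G cannot run: need (5, 0, 1) vs free (3, 2, 4) (insufficient res3)
  proc-C cannot run: need (6, 4, 3) vs free (3, 2, 4) (insufficient res3 and res4)
  proc-I cannot run: need (6, 3, 2) vs free (3, 2, 4) (insufficient res3 and res4)
  proc-B cannot run: need (4, 2, 3) vs free (3, 2, 4) (insufficient res3)
  proc-E cannot run: need (6, 4, 1) vs free (3, 2, 4) (insufficient res3 and res4)
Had the request been granted, proc-G, proc-C, proc-I, proc-B and proc-E could never finish.


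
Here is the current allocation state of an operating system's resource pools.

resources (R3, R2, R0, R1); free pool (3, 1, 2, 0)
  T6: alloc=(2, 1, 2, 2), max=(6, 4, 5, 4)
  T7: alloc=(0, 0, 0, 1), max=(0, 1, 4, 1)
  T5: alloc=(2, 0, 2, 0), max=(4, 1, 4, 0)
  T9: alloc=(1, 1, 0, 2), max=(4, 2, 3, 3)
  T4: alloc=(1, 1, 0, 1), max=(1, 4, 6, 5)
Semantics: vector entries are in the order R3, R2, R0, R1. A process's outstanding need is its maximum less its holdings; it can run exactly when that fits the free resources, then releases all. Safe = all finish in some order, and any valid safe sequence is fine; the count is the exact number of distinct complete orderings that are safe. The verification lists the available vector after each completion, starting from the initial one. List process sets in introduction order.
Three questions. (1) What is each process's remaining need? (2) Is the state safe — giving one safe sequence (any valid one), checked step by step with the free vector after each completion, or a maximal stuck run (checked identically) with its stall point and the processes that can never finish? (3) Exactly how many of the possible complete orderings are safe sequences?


(1) Remaining need (order R3, R2, R0, R1):
  T6: (4, 3, 3, 2)
  T7: (0, 1, 4, 0)
  T5: (2, 1, 2, 0)
  T9: (3, 1, 3, 1)
  T4: (0, 3, 6, 4)
(2) UNSAFE.
Key observation: after T5, T7, T9 complete, (6, 2, 4, 3) is the best the pool ever gets, yet each leftover process wants more R2.
The run T5, T7, T9 cannot be extended any further. Check, step by step:
  pool = (3, 1, 2, 0)
  T5 needs (2, 1, 2, 0) <= (3, 1, 2, 0) -> finishes; pool += (2, 0, 2, 0) = (5, 1, 4, 0)
  T7 needs (0, 1, 4, 0) <= (5, 1, 4, 0) -> finishes; pool += (0, 0, 0, 1) = (5, 1, 4, 1)
  T9 needs (3, 1, 3, 1) <= (5, 1, 4, 1) -> finishes; pool += (1, 1, 0, 2) = (6, 2, 4, 3)
  blocked: T6 wants (4, 3, 3, 2), pool (6, 2, 4, 3) — not enough R2
  blocked: T4 wants (0, 3, 6, 4), pool (6, 2, 4, 3) — not enough R2, R0 and R1
Processes that can never finish: T6 and T4.
(3) Precisely 0 of the possible complete orderings are safe sequences.


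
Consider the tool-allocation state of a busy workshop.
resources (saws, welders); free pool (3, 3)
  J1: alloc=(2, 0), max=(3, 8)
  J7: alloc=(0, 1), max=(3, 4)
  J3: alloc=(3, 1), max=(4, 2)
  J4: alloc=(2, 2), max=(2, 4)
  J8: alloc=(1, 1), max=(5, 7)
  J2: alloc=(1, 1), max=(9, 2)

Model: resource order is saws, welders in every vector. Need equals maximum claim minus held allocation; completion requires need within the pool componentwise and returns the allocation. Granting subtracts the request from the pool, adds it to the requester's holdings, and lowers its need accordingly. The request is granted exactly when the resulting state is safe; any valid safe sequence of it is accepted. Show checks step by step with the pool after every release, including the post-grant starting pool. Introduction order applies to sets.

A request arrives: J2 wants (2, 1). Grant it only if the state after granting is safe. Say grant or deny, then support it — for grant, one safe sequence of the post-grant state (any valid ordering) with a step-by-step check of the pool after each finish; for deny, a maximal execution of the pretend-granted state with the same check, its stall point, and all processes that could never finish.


GRANT. The post-grant state is safe; one safe sequence: J4, J3, J2, J7, J8, J1.
Key observation: the transfer keeps a workable pool ((1, 2)); J4 starts the safe sequence.
Check on the post-grant state, step by step:
  pool = (1, 2)
  J4 needs (0, 2) <= (1, 2) -> finishes; pool += (2, 2) = (3, 4)
  J3 needs (1, 1) <= (3, 4) -> finishes; pool += (3, 1) = (6, 5)
  J2 needs (6, 0) <= (6, 5) -> finishes; pool += (3, 2) = (9, 7)
  J7 needs (3, 3) <= (9, 7) -> finishes; pool += (0, 1) = (9, 8)
  J8 needs (4, 6) <= (9, 8) -> finishes; pool += (1, 1) = (10, 9)
  J1 needs (1, 8) <= (10, 9) -> finishes; pool += (2, 0) = (12, 9)


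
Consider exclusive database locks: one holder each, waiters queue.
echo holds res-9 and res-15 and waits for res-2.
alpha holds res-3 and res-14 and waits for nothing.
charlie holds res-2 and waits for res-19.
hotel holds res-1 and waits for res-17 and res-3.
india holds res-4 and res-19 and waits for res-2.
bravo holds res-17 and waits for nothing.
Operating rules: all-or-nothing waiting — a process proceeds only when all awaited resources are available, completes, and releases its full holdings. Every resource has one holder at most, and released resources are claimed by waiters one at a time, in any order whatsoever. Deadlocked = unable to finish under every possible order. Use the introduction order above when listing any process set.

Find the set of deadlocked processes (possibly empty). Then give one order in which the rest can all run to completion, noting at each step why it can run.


Deadlocked: echo, charlie and india.
Key observation: the cycle charlie -> india -> charlie can never break — each member waits on the next; echo waits into the deadlock from upstream.
A valid finishing order for the others: bravo, alpha, hotel.
Step-by-step check:
  run bravo (it waits on nothing); releases res-17
  run alpha (it waits on nothing); releases res-3 and res-14
  hotel waits on res-17 and res-3 — all released -> runs and releases res-1


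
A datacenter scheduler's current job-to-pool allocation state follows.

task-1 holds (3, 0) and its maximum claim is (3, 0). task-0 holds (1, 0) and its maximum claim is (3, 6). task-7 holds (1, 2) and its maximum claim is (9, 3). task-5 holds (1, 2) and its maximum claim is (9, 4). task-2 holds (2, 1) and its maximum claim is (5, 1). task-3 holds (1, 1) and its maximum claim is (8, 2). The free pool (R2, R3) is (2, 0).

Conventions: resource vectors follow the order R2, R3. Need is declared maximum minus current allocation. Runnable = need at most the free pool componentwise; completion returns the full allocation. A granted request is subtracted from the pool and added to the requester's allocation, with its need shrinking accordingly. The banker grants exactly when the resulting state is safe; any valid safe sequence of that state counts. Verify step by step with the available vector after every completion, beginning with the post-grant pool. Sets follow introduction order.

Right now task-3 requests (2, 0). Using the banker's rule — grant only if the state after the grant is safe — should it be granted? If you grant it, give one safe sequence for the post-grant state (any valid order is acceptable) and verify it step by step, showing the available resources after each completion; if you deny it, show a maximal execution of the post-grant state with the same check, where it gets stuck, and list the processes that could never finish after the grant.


GRANT — the state after the grant stays safe, e.g. via task-1, task-2, task-3, task-7, task-5, task-0.
Key observation: granting shrinks the pool to (0, 0), yet task-1 still fits and the chain goes through.
Check on the post-grant state, step by step:
  pool = (0, 0)
  task-1: need (0, 0) fits (0, 0); releases (3, 0), pool now (3, 0)
  task-2: need (3, 0) fits (3, 0); releases (2, 1), pool now (5, 1)
  task-3: need (5, 1) fits (5, 1); releases (3, 1), pool now (8, 2)
  task-7: need (8, 1) fits (8, 2); releases (1, 2), pool now (9, 4)
  task-5: need (8, 2) fits (9, 4); releases (1, 2), pool now (10, 6)
  task-0: need (2, 6) fits (10, 6); releases (1, 0), pool now (11, 6)


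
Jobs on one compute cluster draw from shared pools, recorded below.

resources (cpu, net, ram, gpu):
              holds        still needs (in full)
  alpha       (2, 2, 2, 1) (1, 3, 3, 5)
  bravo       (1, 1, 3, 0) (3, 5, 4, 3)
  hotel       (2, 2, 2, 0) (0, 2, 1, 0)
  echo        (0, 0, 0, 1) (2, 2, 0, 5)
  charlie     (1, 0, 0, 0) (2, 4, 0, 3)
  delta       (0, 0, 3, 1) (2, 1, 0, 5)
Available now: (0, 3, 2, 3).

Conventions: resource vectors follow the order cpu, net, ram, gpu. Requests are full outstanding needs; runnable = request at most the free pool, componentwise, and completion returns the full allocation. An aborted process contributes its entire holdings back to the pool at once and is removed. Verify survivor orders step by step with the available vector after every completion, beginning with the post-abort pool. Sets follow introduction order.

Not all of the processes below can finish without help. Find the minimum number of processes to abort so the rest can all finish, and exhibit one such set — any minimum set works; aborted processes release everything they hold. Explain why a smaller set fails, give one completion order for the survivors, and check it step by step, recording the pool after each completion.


Minimum abort set: alpha and echo.
Key observation: no ordering could ever have run delta before the abort of alpha and echo; with (2, 2, 2, 2) back in the pool it fits at step 3.
Why nothing smaller works — every single abort fails: alpha alone leaves echo blocked (short on gpu); bravo alone leaves alpha blocked (short on gpu); hotel alone leaves alpha blocked (short on gpu); echo alone leaves alpha blocked (short on gpu); charlie alone leaves alpha blocked (short on gpu); delta alone leaves alpha blocked (short on gpu).
One survivor order: hotel, bravo, delta, charlie. Verifying each step (post-abort pool first):
  pool = (2, 5, 4, 5)
  hotel needs (0, 2, 1, 0) <= (2, 5, 4, 5) -> finishes; pool += (2, 2, 2, 0) = (4, 7, 6, 5)
  bravo needs (3, 5, 4, 3) <= (4, 7, 6, 5) -> finishes; pool += (1, 1, 3, 0) = (5, 8, 9, 5)
  delta needs (2, 1, 0, 5) <= (5, 8, 9, 5) -> finishes; pool += (0, 0, 3, 1) = (5, 8, 12, 6)
  charlie needs (2, 4, 0, 3) <= (5, 8, 12, 6) -> finishes; pool += (1, 0, 0, 0) = (6, 8, 12, 6)


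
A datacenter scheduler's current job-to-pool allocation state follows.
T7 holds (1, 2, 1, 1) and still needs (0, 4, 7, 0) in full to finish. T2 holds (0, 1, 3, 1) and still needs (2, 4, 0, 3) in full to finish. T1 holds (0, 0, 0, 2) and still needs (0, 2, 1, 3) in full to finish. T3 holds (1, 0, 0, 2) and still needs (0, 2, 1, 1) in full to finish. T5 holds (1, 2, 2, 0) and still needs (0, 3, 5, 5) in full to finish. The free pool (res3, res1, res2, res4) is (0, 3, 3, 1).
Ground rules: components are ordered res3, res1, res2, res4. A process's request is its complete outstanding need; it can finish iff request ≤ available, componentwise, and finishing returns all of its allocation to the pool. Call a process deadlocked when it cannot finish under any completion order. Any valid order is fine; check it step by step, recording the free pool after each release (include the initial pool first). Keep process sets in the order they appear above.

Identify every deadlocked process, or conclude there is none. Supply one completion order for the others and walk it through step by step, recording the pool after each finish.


Deadlocked: T7, T2 and T5.
Key observation: after T3, T1 the pool peaks at (1, 3, 3, 5), and each blocked process is short somewhere: T7 on res1, res2; T2 on res3, res1; T5 on res2.
A valid finishing order for the others: T3, T1. Check, step by step:
  pool = (0, 3, 3, 1)
  T3: need (0, 2, 1, 1) fits (0, 3, 3, 1); releases (1, 0, 0, 2), pool now (1, 3, 3, 3)
  T1: need (0, 2, 1, 3) fits (1, 3, 3, 3); releases (0, 0, 0, 2), pool now (1, 3, 3, 5)
None of the blocked processes ever fits:
  blocked: T7 wants (0, 4, 7, 0), pool (1, 3, 3, 5) — not enough res1 and res2
  blocked: T2 wants (2, 4, 0, 3), pool (1, 3, 3, 5) — not enough res3 and res1
  blocked: T5 wants (0, 3, 5, 5), pool (1, 3, 3, 5) — not enough res2


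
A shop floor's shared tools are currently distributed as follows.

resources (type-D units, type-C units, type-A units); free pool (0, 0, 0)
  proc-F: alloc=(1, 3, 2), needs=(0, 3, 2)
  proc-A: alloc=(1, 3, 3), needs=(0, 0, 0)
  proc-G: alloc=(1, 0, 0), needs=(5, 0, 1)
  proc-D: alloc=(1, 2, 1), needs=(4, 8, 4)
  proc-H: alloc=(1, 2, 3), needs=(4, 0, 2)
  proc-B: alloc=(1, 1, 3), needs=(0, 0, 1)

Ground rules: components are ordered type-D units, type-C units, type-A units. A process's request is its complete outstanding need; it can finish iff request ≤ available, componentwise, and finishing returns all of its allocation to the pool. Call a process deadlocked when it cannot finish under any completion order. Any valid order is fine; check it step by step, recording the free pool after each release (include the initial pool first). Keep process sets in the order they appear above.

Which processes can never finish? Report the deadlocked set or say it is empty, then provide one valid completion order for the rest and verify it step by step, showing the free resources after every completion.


Deadlocked: proc-G, proc-D and proc-H.
Key observation: no order helps: past proc-A, proc-B, proc-F, the free pool tops out at (3, 7, 8), below what each blocked process needs in type-D units.
One completion order for the rest: proc-A, proc-B, proc-F. Walking it through:
  pool = (0, 0, 0)
  proc-A needs (0, 0, 0) <= (0, 0, 0) -> finishes; pool += (1, 3, 3) = (1, 3, 3)
  proc-B needs (0, 0, 1) <= (1, 3, 3) -> finishes; pool += (1, 1, 3) = (2, 4, 6)
  proc-F needs (0, 3, 2) <= (2, 4, 6) -> finishes; pool += (1, 3, 2) = (3, 7, 8)
The blocked processes can never fit:
  proc-G cannot run: need (5, 0, 1) vs free (3, 7, 8) (insufficient type-D units)
  proc-D cannot run: need (4, 8, 4) vs free (3, 7, 8) (insufficient type-D units and type-C units)
  proc-H cannot run: need (4, 0, 2) vs free (3, 7, 8) (insufficient type-D units)


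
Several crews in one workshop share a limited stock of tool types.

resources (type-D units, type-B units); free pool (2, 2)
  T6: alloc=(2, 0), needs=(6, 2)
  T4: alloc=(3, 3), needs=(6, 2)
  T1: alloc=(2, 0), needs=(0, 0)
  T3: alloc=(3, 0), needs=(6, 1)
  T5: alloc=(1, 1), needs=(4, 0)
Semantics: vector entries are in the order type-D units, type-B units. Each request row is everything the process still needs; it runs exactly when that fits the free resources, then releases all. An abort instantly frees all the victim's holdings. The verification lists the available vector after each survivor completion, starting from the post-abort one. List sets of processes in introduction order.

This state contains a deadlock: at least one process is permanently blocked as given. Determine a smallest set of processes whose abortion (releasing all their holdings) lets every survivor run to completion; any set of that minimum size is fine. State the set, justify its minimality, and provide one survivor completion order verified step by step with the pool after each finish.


Minimum abort set: T6.
Key observation: the deadlocked T3 becomes finishable only because T6 released (2, 0); it completes at step 3 below.
Minimality: the empty abort set fails — the state is deadlocked as it stands.
Survivors finish in the order: T1, T5, T3, T4. Step-by-step check (pool after the aborts first):
  pool = (4, 2)
  T1: need (0, 0) fits (4, 2); releases (2, 0), pool now (6, 2)
  T5: need (4, 0) fits (6, 2); releases (1, 1), pool now (7, 3)
  T3: need (6, 1) fits (7, 3); releases (3, 0), pool now (10, 3)
  T4: need (6, 2) fits (10, 3); releases (3, 3), pool now (13, 6)


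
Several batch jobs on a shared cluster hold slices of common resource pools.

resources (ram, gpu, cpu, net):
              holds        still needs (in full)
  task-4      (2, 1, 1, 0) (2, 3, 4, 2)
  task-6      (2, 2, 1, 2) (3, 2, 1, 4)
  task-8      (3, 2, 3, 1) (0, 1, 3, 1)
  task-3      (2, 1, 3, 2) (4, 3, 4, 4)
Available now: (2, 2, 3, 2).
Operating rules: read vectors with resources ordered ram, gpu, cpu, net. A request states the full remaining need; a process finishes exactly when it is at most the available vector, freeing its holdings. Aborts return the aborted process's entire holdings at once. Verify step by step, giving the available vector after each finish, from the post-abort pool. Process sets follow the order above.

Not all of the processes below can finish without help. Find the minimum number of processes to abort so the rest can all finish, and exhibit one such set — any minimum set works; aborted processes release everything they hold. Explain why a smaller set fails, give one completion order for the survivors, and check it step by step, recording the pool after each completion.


Minimum abort set: task-6.
Key observation: the deadlocked task-3 becomes finishable only because task-6 released (2, 2, 1, 2); it completes at step 3 below.
No smaller set exists: with zero aborts the deadlock remains.
One survivor order: task-4, task-8, task-3. Check, step by step (post-abort pool first):
  pool = (4, 4, 4, 4)
  task-4 needs (2, 3, 4, 2) <= (4, 4, 4, 4) -> finishes; pool += (2, 1, 1, 0) = (6, 5, 5, 4)
  task-8 needs (0, 1, 3, 1) <= (6, 5, 5, 4) -> finishes; pool += (3, 2, 3, 1) = (9, 7, 8, 5)
  task-3 needs (4, 3, 4, 4) <= (9, 7, 8, 5) -> finishes; pool += (2, 1, 3, 2) = (11, 8, 11, 7)


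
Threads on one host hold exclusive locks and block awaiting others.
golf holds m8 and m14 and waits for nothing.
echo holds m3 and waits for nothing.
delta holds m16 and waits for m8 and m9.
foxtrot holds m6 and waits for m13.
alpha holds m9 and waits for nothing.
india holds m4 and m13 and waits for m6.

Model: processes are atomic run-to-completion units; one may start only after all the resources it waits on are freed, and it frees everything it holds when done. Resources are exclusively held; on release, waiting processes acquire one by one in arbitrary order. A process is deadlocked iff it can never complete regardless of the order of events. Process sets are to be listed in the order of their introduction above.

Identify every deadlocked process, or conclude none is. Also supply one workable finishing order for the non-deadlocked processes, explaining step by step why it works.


The deadlocked set is foxtrot and india.
Key observation: the waits loop around foxtrot -> india -> foxtrot with no way out; no other process is dragged down with it.
The rest can finish in the order golf, alpha, delta, echo.
Check, step by step:
  golf: no waits; runs immediately, freeing m8 and m14
  alpha: no waits; runs immediately, freeing m9
  delta waits on m8 and m9 — all released -> runs and releases m16
  echo: no waits; runs immediately, freeing m3


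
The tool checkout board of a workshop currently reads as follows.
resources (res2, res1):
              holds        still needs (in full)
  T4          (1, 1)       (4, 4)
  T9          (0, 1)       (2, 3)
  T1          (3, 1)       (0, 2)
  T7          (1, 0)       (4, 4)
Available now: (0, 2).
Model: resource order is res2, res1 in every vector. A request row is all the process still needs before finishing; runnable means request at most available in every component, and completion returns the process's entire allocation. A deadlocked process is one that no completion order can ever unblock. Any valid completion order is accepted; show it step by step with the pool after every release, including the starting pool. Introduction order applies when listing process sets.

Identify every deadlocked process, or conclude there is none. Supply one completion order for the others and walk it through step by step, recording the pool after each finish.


The deadlocked set is T4 and T7.
Key observation: once T1, T9 finish, the pool peaks at (3, 4) — and every remaining process still needs more res2 than that.
One completion order for the rest: T1, T9. Verifying each step:
  pool = (0, 2)
  T1 needs (0, 2) <= (0, 2) -> finishes; pool += (3, 1) = (3, 3)
  T9 needs (2, 3) <= (3, 3) -> finishes; pool += (0, 1) = (3, 4)
The stuck group stays short no matter what:
  T4 cannot run: need (4, 4) vs free (3, 4) (insufficient res2)
  T7 cannot run: need (4, 4) vs free (3, 4) (insufficient res2)


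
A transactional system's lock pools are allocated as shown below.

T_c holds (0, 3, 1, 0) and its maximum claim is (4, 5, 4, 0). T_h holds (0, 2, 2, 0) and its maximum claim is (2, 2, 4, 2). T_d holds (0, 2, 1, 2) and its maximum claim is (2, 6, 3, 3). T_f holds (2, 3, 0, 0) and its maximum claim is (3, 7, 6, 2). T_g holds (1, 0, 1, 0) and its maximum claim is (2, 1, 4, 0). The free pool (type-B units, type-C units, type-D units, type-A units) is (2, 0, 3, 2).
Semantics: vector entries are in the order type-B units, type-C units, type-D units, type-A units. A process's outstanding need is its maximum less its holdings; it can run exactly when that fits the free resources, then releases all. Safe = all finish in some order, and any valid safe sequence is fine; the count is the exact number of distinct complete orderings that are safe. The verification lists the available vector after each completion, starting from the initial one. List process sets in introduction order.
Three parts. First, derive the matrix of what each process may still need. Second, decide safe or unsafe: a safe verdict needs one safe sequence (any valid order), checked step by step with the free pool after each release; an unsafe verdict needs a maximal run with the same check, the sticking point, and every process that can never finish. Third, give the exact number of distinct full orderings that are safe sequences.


(1) Outstanding need per process (order type-B units, type-C units, type-D units, type-A units):
  T_c: (4, 2, 3, 0)
  T_h: (2, 0, 2, 2)
  T_d: (2, 4, 2, 1)
  T_f: (1, 4, 6, 2)
  T_g: (1, 1, 3, 0)
(2) UNSAFE — no complete ordering exists.
Key observation: after T_h, T_g the pool peaks at (3, 2, 6, 2), and each blocked process is short somewhere: T_c on type-B units; T_d on type-C units; T_f on type-C units.
The run T_h, T_g cannot be extended any further. Verifying each step:
  pool = (2, 0, 3, 2)
  T_h: need (2, 0, 2, 2) fits (2, 0, 3, 2); releases (0, 2, 2, 0), pool now (2, 2, 5, 2)
  T_g: need (1, 1, 3, 0) fits (2, 2, 5, 2); releases (1, 0, 1, 0), pool now (3, 2, 6, 2)
  T_c cannot run: need (4, 2, 3, 0) vs free (3, 2, 6, 2) (insufficient type-B units)
  T_d cannot run: need (2, 4, 2, 1) vs free (3, 2, 6, 2) (insufficient type-C units)
  T_f cannot run: need (1, 4, 6, 2) vs free (3, 2, 6, 2) (insufficient type-C units)
Processes that can never finish: T_c, T_d and T_f.
(3) Precisely 0 of the possible complete orderings are safe sequences.


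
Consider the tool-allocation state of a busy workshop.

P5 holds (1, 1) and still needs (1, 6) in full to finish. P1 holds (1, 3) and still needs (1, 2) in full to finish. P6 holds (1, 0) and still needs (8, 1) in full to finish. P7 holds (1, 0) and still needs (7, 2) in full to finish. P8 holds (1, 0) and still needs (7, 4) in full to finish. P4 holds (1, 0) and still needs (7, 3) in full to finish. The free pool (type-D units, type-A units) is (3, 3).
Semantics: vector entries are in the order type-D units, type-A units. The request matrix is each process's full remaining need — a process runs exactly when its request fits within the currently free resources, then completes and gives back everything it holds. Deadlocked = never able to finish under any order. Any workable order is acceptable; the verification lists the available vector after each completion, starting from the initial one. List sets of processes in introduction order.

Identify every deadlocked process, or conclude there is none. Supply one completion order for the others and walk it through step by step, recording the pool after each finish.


Deadlocked: P6, P7, P8 and P4.
Key observation: no order helps: past P1, P5, the free pool tops out at (5, 7), below what each blocked process needs in type-D units.
One completion order for the rest: P1, P5. Verifying each step:
  pool = (3, 3)
  P1 needs (1, 2) <= (3, 3) -> finishes; pool += (1, 3) = (4, 6)
  P5 needs (1, 6) <= (4, 6) -> finishes; pool += (1, 1) = (5, 7)
The blocked processes can never fit:
  blocked: P6 wants (8, 1), pool (5, 7) — not enough type-D units
  blocked: P7 wants (7, 2), pool (5, 7) — not enough type-D units
  blocked: P8 wants (7, 4), pool (5, 7) — not enough type-D units
  blocked: P4 wants (7, 3), pool (5, 7) — not enough type-D units
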